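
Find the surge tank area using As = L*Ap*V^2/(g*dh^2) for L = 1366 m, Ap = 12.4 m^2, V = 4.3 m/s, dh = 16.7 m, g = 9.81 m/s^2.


As = 1366 * 12.4 * 4.3^2 / (9.81 * 16.7^2) = 114.4741 m^2


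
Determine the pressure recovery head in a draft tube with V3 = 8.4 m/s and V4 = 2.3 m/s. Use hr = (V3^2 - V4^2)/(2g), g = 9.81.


hr = (8.4^2 - 2.3^2) / (2*9.81) = 3.3267 m


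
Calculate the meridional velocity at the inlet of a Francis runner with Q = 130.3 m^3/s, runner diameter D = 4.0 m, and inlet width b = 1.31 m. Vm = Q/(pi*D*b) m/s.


Vm = 130.3 / (pi * 4.0 * 1.31) = 7.9152 m/s


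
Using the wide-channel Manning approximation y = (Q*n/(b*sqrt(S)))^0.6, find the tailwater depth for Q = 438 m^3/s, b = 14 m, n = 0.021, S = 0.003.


y = (438 * 0.021 / (14 * 0.003^0.5))^0.6 = 4.4402 m


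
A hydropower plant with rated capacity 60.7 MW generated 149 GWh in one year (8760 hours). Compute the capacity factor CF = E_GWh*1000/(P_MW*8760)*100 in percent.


CF = 149 * 1000 / (60.7 * 8760) * 100 = 28.0216 %


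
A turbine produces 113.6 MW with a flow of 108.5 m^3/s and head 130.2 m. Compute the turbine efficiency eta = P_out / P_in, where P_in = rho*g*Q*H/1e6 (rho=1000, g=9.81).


P_in = 1000 * 9.81 * 108.5 * 130.2 / 1e6 = 138.5829 MW
eta = 113.6 / 138.5829 = 0.8197


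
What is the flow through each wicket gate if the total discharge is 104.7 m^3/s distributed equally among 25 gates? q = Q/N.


q = 104.7 / 25 = 4.1880 m^3/s


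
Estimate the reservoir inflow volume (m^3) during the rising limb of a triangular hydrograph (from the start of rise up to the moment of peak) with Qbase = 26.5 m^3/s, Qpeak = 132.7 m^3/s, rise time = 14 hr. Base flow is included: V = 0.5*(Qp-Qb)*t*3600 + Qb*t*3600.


V = 0.5*(132.7 - 26.5)*14*3600 + 26.5*14*3600 = 4.0118e+06 m^3


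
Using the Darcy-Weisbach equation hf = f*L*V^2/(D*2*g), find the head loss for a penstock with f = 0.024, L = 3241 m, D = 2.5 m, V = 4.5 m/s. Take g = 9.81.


hf = 0.024 * 3241 * 4.5^2 / (2.5 * 2 * 9.81) = 32.1127 m


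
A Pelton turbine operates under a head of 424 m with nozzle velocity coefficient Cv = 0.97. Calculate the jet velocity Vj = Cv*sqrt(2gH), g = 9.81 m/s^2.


Vj = 0.97 * sqrt(2*9.81*424) = 88.4717 m/s


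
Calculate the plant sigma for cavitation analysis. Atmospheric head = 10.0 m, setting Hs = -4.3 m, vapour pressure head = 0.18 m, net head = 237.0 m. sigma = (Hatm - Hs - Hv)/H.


sigma = (10.0 - (-4.3) - 0.18) / 237.0 = 0.0596


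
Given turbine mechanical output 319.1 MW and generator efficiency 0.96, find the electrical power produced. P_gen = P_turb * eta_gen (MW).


P_gen = 319.1 * 0.96 = 306.3360 MW


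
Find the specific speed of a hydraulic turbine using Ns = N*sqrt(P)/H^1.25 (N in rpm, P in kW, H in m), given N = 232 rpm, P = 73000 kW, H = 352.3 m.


Ns = 232 * 73000^0.5 / 352.3^1.25 = 41.0685


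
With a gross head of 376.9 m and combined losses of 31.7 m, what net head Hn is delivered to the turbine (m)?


Hn = 376.9 - 31.7 = 345.2000 m


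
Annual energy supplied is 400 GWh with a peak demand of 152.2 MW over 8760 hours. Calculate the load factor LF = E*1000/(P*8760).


LF = 400 * 1000 / (152.2 * 8760) = 0.3000


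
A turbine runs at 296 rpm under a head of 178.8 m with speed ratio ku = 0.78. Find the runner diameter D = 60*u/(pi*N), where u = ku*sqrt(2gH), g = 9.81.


u = 0.78 * sqrt(2*9.81*178.8) = 46.1985 m/s
D = 60 * 46.1985 / (pi * 296) = 2.9808 m


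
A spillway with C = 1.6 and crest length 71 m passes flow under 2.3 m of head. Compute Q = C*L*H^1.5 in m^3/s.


Q = 1.6 * 71 * 2.3^1.5 = 396.2507 m^3/s


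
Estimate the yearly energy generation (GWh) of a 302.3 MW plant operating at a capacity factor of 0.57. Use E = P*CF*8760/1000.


E = 302.3 * 0.57 * 8760 / 1000 = 1509.4444 GWh


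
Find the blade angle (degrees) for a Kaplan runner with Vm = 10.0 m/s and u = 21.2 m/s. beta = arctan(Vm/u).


beta = arctan(10.0 / 21.2) = 25.2532 degrees


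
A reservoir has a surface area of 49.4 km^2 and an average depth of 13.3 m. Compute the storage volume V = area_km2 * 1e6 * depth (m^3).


V = 49.4 * 1e6 * 13.3 = 6.5702e+08 m^3


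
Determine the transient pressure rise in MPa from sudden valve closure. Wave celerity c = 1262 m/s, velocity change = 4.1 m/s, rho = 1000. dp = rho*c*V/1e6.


dp = 1000 * 1262 * 4.1 / 1e6 = 5.1742 MPa


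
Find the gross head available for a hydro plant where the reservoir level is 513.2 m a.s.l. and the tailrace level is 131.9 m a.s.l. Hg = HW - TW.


Hg = 513.2 - 131.9 = 381.3000 m


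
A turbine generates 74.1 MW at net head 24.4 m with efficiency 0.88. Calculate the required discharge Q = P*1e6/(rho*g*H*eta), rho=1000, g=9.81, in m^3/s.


Q = 74.1 * 1e6 / (1000 * 9.81 * 24.4 * 0.88) = 351.7845 m^3/s


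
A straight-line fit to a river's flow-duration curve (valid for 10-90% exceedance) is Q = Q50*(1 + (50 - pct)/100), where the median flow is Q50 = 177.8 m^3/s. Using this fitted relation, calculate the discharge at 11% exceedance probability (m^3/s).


Q = 177.8 * (1 + (50 - 11)/100) = 247.1420 m^3/s


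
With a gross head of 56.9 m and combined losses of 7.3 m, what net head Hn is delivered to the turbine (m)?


Hn = 56.9 - 7.3 = 49.6000 m


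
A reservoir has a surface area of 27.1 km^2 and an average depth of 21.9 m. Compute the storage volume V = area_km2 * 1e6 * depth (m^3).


V = 27.1 * 1e6 * 21.9 = 5.9349e+08 m^3


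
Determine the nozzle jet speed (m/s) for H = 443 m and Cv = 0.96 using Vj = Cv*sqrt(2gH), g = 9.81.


Vj = 0.96 * sqrt(2*9.81*443) = 89.4999 m/s


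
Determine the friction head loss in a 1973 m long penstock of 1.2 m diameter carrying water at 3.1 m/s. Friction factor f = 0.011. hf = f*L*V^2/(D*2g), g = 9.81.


hf = 0.011 * 1973 * 3.1^2 / (1.2 * 2 * 9.81) = 8.8586 m


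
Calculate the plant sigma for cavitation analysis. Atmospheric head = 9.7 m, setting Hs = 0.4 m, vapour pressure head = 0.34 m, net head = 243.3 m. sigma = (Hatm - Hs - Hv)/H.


sigma = (9.7 - 0.4 - 0.34) / 243.3 = 0.0368


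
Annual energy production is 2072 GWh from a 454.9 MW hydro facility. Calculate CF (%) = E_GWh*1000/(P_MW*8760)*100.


CF = 2072 * 1000 / (454.9 * 8760) * 100 = 51.9960 %


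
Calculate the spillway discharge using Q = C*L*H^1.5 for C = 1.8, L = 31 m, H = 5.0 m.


Q = 1.8 * 31 * 5.0^1.5 = 623.8630 m^3/s


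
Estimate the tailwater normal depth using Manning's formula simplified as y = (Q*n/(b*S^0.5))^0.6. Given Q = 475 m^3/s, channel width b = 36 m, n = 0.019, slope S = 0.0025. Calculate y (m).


y = (475 * 0.019 / (36 * 0.0025^0.5))^0.6 = 2.6309 m


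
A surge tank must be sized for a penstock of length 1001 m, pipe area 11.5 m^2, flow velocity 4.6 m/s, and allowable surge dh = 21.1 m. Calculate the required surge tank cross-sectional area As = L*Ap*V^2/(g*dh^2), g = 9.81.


As = 1001 * 11.5 * 4.6^2 / (9.81 * 21.1^2) = 55.7717 m^2


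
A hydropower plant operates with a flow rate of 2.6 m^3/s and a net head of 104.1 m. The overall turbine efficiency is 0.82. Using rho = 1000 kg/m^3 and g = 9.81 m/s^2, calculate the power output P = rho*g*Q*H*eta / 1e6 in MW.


P = 1000 * 9.81 * 2.6 * 104.1 * 0.82 / 1e6 = 2.1772 MW


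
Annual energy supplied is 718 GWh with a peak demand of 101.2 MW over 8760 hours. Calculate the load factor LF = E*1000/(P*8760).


LF = 718 * 1000 / (101.2 * 8760) = 0.8099


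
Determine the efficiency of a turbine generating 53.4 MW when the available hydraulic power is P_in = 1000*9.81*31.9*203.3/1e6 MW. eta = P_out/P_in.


P_in = 1000 * 9.81 * 31.9 * 203.3 / 1e6 = 63.6205 MW
eta = 53.4 / 63.6205 = 0.8394


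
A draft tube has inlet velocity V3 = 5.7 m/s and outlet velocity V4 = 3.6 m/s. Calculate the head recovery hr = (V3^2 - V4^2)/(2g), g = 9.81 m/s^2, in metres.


hr = (5.7^2 - 3.6^2) / (2*9.81) = 0.9954 m


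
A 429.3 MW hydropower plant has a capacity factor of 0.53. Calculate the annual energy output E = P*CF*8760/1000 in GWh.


E = 429.3 * 0.53 * 8760 / 1000 = 1993.1540 GWh


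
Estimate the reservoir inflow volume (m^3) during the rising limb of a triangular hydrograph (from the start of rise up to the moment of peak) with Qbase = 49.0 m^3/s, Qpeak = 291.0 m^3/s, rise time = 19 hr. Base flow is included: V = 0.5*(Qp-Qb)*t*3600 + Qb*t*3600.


V = 0.5*(291.0 - 49.0)*19*3600 + 49.0*19*3600 = 1.1628e+07 m^3


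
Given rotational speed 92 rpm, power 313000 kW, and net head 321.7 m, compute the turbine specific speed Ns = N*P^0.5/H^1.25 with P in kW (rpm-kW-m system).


Ns = 92 * 313000^0.5 / 321.7^1.25 = 37.7786


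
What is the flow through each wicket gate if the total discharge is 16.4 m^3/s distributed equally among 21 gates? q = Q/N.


q = 16.4 / 21 = 0.7810 m^3/s


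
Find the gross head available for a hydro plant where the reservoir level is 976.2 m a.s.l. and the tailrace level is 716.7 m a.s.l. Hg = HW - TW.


Hg = 976.2 - 716.7 = 259.5000 m


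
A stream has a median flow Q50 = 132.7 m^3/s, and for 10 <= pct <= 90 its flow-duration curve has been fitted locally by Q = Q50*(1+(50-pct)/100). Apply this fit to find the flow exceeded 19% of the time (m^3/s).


Q = 132.7 * (1 + (50 - 19)/100) = 173.8370 m^3/s


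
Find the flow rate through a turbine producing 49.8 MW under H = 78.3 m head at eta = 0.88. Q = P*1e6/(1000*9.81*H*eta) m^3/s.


Q = 49.8 * 1e6 / (1000 * 9.81 * 78.3 * 0.88) = 73.6743 m^3/s


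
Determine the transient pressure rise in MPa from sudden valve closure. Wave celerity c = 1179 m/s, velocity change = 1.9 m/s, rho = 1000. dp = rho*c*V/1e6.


dp = 1000 * 1179 * 1.9 / 1e6 = 2.2401 MPa


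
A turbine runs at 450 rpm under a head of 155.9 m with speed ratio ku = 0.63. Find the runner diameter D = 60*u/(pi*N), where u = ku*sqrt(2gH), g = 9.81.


u = 0.63 * sqrt(2*9.81*155.9) = 34.8428 m/s
D = 60 * 34.8428 / (pi * 450) = 1.4788 m


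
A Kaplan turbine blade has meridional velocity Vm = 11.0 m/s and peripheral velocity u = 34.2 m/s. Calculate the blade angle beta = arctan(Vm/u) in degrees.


beta = arctan(11.0 / 34.2) = 17.8297 degrees


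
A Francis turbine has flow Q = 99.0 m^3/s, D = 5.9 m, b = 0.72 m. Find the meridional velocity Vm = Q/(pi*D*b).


Vm = 99.0 / (pi * 5.9 * 0.72) = 7.4182 m/s


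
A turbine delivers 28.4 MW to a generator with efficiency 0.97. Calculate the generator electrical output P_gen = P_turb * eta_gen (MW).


P_gen = 28.4 * 0.97 = 27.5480 MW


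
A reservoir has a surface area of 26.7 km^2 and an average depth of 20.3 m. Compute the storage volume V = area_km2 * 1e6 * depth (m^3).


V = 26.7 * 1e6 * 20.3 = 5.4201e+08 m^3


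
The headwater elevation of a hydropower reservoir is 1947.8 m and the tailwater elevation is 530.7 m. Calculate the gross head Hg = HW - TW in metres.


Hg = 1947.8 - 530.7 = 1417.1000 m


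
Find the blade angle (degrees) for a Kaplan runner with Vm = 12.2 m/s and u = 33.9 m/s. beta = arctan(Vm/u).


beta = arctan(12.2 / 33.9) = 19.7929 degrees


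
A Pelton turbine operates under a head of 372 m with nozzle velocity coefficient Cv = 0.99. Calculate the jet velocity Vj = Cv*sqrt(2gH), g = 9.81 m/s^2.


Vj = 0.99 * sqrt(2*9.81*372) = 84.5778 m/s


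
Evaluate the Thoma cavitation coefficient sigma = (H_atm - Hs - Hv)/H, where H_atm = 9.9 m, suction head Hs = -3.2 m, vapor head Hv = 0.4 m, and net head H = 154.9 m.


sigma = (9.9 - (-3.2) - 0.4) / 154.9 = 0.0820


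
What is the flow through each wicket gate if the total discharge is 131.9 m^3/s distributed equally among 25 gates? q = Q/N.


q = 131.9 / 25 = 5.2760 m^3/s


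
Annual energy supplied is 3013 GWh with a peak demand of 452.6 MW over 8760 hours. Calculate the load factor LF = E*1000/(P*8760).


LF = 3013 * 1000 / (452.6 * 8760) = 0.7599


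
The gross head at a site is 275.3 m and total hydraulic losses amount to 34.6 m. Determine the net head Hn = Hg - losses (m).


Hn = 275.3 - 34.6 = 240.7000 m


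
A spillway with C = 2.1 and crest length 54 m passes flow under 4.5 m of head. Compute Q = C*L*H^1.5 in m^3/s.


Q = 2.1 * 54 * 4.5^1.5 = 1082.5098 m^3/s


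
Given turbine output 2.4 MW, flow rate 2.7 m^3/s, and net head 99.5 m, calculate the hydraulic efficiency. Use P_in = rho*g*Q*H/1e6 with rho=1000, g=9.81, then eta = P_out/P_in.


P_in = 1000 * 9.81 * 2.7 * 99.5 / 1e6 = 2.6355 MW
eta = 2.4 / 2.6355 = 0.9107


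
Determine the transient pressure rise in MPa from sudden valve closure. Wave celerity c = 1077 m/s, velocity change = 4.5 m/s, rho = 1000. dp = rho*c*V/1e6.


dp = 1000 * 1077 * 4.5 / 1e6 = 4.8465 MPa


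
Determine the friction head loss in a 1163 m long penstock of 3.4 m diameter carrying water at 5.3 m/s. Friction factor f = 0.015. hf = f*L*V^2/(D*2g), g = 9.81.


hf = 0.015 * 1163 * 5.3^2 / (3.4 * 2 * 9.81) = 7.3459 m


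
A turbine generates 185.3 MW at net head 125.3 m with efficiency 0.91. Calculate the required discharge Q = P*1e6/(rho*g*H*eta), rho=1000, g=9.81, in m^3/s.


Q = 185.3 * 1e6 / (1000 * 9.81 * 125.3 * 0.91) = 165.6586 m^3/s


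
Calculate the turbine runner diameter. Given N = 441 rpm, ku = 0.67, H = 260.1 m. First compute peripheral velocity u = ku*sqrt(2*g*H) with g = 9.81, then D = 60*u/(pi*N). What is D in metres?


u = 0.67 * sqrt(2*9.81*260.1) = 47.8624 m/s
D = 60 * 47.8624 / (pi * 441) = 2.0728 m


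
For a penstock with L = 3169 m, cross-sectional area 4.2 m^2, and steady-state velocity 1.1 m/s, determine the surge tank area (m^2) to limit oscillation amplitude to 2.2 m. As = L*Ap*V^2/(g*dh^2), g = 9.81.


As = 3169 * 4.2 * 1.1^2 / (9.81 * 2.2^2) = 339.1896 m^2


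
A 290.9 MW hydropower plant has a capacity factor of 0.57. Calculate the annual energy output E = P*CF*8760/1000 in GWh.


E = 290.9 * 0.57 * 8760 / 1000 = 1452.5219 GWh


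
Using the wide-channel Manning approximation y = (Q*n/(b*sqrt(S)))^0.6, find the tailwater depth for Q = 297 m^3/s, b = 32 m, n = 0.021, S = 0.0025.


y = (297 * 0.021 / (32 * 0.0025^0.5))^0.6 = 2.2621 m


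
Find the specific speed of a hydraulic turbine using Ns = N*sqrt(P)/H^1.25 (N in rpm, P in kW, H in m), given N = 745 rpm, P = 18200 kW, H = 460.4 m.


Ns = 745 * 18200^0.5 / 460.4^1.25 = 47.1273


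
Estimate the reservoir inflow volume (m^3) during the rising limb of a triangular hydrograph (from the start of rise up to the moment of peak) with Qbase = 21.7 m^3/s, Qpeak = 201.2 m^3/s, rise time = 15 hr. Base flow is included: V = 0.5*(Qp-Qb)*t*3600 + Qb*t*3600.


V = 0.5*(201.2 - 21.7)*15*3600 + 21.7*15*3600 = 6.0183e+06 m^3


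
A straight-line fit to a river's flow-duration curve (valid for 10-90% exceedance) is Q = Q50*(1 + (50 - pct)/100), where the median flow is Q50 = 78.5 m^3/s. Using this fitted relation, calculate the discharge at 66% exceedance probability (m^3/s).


Q = 78.5 * (1 + (50 - 66)/100) = 65.9400 m^3/s


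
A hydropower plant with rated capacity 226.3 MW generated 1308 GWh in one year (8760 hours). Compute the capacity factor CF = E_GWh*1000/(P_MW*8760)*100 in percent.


CF = 1308 * 1000 / (226.3 * 8760) * 100 = 65.9810 %


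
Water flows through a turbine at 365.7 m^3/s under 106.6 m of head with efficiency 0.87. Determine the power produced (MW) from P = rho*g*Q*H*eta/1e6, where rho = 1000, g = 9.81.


P = 1000 * 9.81 * 365.7 * 106.6 * 0.87 / 1e6 = 332.7135 MW


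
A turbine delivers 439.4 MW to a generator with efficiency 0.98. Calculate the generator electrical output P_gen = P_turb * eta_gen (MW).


P_gen = 439.4 * 0.98 = 430.6120 MW


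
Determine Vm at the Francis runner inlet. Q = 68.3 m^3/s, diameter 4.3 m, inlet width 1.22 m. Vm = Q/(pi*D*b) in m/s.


Vm = 68.3 / (pi * 4.3 * 1.22) = 4.1442 m/s


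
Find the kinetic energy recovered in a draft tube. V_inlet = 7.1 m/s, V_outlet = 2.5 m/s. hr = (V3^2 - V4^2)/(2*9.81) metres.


hr = (7.1^2 - 2.5^2) / (2*9.81) = 2.2508 m


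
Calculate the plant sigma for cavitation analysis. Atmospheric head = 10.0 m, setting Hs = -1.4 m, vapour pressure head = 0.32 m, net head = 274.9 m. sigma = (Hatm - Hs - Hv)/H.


sigma = (10.0 - (-1.4) - 0.32) / 274.9 = 0.0403


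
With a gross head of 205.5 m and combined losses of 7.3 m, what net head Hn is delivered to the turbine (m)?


Hn = 205.5 - 7.3 = 198.2000 m


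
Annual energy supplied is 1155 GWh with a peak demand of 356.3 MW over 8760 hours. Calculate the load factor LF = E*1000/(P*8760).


LF = 1155 * 1000 / (356.3 * 8760) = 0.3701


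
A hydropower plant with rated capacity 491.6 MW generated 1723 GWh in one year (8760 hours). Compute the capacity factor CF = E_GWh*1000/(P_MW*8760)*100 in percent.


CF = 1723 * 1000 / (491.6 * 8760) * 100 = 40.0101 %


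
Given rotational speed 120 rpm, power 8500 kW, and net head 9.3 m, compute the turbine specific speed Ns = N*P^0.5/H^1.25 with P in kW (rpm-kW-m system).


Ns = 120 * 8500^0.5 / 9.3^1.25 = 681.2194


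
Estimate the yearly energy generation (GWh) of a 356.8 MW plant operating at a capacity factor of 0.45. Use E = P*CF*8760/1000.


E = 356.8 * 0.45 * 8760 / 1000 = 1406.5056 GWh


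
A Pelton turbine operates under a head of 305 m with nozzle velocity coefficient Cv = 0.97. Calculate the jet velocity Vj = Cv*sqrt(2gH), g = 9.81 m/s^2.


Vj = 0.97 * sqrt(2*9.81*305) = 75.0363 m/s


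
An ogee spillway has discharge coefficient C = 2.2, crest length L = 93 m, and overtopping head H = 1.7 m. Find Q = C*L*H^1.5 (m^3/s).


Q = 2.2 * 93 * 1.7^1.5 = 453.5018 m^3/s


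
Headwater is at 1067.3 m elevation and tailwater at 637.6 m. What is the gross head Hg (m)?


Hg = 1067.3 - 637.6 = 429.7000 m


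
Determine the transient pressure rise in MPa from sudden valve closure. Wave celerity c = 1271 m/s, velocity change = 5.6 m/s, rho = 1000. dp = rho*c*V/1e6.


dp = 1000 * 1271 * 5.6 / 1e6 = 7.1176 MPa


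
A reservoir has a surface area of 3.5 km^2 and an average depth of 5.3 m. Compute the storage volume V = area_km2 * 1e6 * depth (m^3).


V = 3.5 * 1e6 * 5.3 = 1.8550e+07 m^3


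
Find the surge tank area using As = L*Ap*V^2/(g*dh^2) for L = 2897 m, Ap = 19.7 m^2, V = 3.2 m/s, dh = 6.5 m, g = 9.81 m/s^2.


As = 2897 * 19.7 * 3.2^2 / (9.81 * 6.5^2) = 1409.9995 m^2


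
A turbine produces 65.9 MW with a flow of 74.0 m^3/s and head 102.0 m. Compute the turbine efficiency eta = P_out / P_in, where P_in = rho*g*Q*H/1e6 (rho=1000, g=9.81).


P_in = 1000 * 9.81 * 74.0 * 102.0 / 1e6 = 74.0459 MW
eta = 65.9 / 74.0459 = 0.8900


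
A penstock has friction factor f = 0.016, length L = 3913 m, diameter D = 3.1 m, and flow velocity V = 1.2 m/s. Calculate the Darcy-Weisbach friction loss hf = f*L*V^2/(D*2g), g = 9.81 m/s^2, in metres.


hf = 0.016 * 3913 * 1.2^2 / (3.1 * 2 * 9.81) = 1.4823 m


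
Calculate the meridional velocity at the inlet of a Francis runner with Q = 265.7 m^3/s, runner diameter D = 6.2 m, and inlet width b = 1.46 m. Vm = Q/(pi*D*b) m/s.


Vm = 265.7 / (pi * 6.2 * 1.46) = 9.3432 m/s


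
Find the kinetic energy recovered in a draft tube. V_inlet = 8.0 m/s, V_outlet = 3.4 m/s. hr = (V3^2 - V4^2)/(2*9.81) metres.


hr = (8.0^2 - 3.4^2) / (2*9.81) = 2.6728 m


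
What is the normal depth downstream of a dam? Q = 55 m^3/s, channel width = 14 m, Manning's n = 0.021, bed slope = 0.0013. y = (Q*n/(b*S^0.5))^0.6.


y = (55 * 0.021 / (14 * 0.0013^0.5))^0.6 = 1.6432 m


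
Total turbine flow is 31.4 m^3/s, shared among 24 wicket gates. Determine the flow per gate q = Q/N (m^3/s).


q = 31.4 / 24 = 1.3083 m^3/s


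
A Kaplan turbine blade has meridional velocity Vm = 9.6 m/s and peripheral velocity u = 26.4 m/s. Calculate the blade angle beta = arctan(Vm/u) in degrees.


beta = arctan(9.6 / 26.4) = 19.9831 degrees


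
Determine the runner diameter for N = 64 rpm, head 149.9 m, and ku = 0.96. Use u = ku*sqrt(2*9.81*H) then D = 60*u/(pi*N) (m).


u = 0.96 * sqrt(2*9.81*149.9) = 52.0621 m/s
D = 60 * 52.0621 / (pi * 64) = 15.5361 m


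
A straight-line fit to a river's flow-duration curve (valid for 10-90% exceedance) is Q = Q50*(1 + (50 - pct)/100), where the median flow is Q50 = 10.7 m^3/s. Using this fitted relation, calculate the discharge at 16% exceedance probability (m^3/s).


Q = 10.7 * (1 + (50 - 16)/100) = 14.3380 m^3/s


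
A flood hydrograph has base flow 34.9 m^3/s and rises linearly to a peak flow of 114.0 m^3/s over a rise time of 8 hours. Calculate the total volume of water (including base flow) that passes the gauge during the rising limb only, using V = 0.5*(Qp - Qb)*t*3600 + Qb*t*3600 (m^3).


V = 0.5*(114.0 - 34.9)*8*3600 + 34.9*8*3600 = 2.1442e+06 m^3


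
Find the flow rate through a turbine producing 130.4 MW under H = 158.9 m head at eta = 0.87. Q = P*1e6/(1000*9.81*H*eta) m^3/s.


Q = 130.4 * 1e6 / (1000 * 9.81 * 158.9 * 0.87) = 96.1536 m^3/s


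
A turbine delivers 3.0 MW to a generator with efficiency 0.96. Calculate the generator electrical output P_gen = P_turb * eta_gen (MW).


P_gen = 3.0 * 0.96 = 2.8800 MW


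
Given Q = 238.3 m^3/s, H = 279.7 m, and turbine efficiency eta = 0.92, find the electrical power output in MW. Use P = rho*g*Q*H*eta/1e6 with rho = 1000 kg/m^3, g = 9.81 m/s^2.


P = 1000 * 9.81 * 238.3 * 279.7 * 0.92 / 1e6 = 601.5522 MW


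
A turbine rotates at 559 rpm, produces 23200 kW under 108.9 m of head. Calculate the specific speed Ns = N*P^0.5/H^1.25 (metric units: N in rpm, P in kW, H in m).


Ns = 559 * 23200^0.5 / 108.9^1.25 = 242.0310


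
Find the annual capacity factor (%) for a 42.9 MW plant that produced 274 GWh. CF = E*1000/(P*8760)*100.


CF = 274 * 1000 / (42.9 * 8760) * 100 = 72.9103 %


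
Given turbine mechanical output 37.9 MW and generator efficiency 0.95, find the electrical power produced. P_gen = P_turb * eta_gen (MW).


P_gen = 37.9 * 0.95 = 36.0050 MW


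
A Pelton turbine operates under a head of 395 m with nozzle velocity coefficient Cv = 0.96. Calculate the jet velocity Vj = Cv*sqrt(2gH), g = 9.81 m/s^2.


Vj = 0.96 * sqrt(2*9.81*395) = 84.5122 m/s


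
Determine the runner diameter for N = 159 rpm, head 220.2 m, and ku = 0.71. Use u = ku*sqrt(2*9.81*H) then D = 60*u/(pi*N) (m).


u = 0.71 * sqrt(2*9.81*220.2) = 46.6677 m/s
D = 60 * 46.6677 / (pi * 159) = 5.6056 m


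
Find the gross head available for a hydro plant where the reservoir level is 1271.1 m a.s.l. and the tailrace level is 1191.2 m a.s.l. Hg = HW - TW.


Hg = 1271.1 - 1191.2 = 79.9000 m


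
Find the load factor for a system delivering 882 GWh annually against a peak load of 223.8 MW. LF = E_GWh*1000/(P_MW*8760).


LF = 882 * 1000 / (223.8 * 8760) = 0.4499


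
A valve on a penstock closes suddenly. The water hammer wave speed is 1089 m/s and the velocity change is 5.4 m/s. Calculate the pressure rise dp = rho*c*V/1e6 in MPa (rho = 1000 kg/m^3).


dp = 1000 * 1089 * 5.4 / 1e6 = 5.8806 MPa


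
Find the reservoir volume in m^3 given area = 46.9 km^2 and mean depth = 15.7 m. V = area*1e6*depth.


V = 46.9 * 1e6 * 15.7 = 7.3633e+08 m^3


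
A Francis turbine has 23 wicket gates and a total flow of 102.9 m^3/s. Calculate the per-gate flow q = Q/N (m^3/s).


q = 102.9 / 23 = 4.4739 m^3/s


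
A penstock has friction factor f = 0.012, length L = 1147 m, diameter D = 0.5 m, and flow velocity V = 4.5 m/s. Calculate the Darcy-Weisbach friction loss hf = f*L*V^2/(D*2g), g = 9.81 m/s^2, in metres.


hf = 0.012 * 1147 * 4.5^2 / (0.5 * 2 * 9.81) = 28.4119 m


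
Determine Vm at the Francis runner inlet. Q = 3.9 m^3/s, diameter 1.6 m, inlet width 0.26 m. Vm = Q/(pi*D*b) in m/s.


Vm = 3.9 / (pi * 1.6 * 0.26) = 2.9842 m/s


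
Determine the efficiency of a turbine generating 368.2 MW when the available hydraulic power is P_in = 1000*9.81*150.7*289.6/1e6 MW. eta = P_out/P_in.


P_in = 1000 * 9.81 * 150.7 * 289.6 / 1e6 = 428.1351 MW
eta = 368.2 / 428.1351 = 0.8600


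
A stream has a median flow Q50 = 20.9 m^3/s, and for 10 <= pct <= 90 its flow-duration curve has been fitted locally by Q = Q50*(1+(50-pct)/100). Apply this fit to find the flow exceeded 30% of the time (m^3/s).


Q = 20.9 * (1 + (50 - 30)/100) = 25.0800 m^3/s


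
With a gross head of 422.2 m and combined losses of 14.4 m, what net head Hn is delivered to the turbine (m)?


Hn = 422.2 - 14.4 = 407.8000 m


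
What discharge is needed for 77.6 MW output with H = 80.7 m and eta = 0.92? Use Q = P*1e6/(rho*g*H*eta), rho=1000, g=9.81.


Q = 77.6 * 1e6 / (1000 * 9.81 * 80.7 * 0.92) = 106.5446 m^3/s


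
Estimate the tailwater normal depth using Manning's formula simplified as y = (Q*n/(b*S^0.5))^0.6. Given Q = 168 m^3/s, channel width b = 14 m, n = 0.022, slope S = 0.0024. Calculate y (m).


y = (168 * 0.022 / (14 * 0.0024^0.5))^0.6 = 2.7473 m


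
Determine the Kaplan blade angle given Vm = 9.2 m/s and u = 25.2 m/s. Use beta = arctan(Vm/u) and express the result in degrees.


beta = arctan(9.2 / 25.2) = 20.0561 degrees


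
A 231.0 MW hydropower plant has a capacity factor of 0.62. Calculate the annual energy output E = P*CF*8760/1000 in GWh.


E = 231.0 * 0.62 * 8760 / 1000 = 1254.6072 GWh


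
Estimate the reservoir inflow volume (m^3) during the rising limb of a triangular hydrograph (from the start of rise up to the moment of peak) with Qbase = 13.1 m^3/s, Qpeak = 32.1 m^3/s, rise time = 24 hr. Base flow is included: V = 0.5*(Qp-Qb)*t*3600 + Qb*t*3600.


V = 0.5*(32.1 - 13.1)*24*3600 + 13.1*24*3600 = 1.9526e+06 m^3


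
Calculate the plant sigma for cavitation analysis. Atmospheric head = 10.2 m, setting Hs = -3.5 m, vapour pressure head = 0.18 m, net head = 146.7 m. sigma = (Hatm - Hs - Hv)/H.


sigma = (10.2 - (-3.5) - 0.18) / 146.7 = 0.0922


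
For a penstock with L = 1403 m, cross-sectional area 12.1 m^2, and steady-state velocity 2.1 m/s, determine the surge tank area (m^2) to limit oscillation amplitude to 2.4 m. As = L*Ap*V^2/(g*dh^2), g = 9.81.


As = 1403 * 12.1 * 2.1^2 / (9.81 * 2.4^2) = 1324.9215 m^2


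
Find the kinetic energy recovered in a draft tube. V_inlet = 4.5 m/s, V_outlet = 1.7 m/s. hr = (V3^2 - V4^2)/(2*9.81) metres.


hr = (4.5^2 - 1.7^2) / (2*9.81) = 0.8848 m


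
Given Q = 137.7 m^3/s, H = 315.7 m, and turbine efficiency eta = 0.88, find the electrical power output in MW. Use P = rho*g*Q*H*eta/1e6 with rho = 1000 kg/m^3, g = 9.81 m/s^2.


P = 1000 * 9.81 * 137.7 * 315.7 * 0.88 / 1e6 = 375.2841 MW


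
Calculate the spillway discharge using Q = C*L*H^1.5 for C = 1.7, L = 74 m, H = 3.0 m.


Q = 1.7 * 74 * 3.0^1.5 = 653.6760 m^3/s


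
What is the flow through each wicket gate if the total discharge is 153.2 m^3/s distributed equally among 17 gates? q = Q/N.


q = 153.2 / 17 = 9.0118 m^3/s


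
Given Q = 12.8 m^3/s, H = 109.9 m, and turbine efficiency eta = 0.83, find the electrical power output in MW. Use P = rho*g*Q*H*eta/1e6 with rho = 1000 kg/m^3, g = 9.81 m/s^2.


P = 1000 * 9.81 * 12.8 * 109.9 * 0.83 / 1e6 = 11.4539 MW


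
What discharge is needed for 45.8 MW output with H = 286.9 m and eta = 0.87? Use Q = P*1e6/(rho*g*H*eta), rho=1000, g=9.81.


Q = 45.8 * 1e6 / (1000 * 9.81 * 286.9 * 0.87) = 18.7045 m^3/s


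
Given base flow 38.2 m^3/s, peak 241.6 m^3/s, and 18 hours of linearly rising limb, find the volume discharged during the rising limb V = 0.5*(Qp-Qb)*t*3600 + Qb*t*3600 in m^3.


V = 0.5*(241.6 - 38.2)*18*3600 + 38.2*18*3600 = 9.0655e+06 m^3


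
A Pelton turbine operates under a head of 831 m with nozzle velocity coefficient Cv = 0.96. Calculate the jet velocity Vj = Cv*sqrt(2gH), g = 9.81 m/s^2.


Vj = 0.96 * sqrt(2*9.81*831) = 122.5805 m/s


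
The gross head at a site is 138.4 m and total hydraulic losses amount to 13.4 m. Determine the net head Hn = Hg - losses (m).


Hn = 138.4 - 13.4 = 125.0000 m


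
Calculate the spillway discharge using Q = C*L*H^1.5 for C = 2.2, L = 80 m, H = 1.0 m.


Q = 2.2 * 80 * 1.0^1.5 = 176.0000 m^3/s


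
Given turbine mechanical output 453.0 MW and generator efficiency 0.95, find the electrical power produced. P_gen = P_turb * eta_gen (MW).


P_gen = 453.0 * 0.95 = 430.3500 MW


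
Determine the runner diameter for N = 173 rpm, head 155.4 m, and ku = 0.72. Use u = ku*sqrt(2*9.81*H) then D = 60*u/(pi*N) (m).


u = 0.72 * sqrt(2*9.81*155.4) = 39.7564 m/s
D = 60 * 39.7564 / (pi * 173) = 4.3890 m


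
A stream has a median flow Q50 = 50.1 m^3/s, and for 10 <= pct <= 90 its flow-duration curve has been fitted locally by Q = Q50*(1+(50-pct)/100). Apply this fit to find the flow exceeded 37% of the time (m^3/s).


Q = 50.1 * (1 + (50 - 37)/100) = 56.6130 m^3/s


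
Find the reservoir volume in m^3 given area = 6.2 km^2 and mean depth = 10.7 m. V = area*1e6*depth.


V = 6.2 * 1e6 * 10.7 = 6.6340e+07 m^3


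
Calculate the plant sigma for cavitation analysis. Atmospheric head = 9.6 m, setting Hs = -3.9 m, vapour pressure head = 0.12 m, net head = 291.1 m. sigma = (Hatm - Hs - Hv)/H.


sigma = (9.6 - (-3.9) - 0.12) / 291.1 = 0.0460


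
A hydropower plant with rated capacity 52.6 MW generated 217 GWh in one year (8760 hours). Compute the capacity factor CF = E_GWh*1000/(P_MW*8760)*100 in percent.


CF = 217 * 1000 / (52.6 * 8760) * 100 = 47.0945 %


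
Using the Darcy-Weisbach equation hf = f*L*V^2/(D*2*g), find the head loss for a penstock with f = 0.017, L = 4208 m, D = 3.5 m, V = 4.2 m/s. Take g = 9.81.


hf = 0.017 * 4208 * 4.2^2 / (3.5 * 2 * 9.81) = 18.3762 m


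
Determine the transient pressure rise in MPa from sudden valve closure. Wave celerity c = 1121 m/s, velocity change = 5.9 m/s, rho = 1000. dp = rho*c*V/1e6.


dp = 1000 * 1121 * 5.9 / 1e6 = 6.6139 MPa


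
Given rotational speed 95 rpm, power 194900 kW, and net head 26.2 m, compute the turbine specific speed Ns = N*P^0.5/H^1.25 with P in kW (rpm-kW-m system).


Ns = 95 * 194900^0.5 / 26.2^1.25 = 707.5431


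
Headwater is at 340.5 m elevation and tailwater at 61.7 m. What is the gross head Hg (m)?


Hg = 340.5 - 61.7 = 278.8000 m


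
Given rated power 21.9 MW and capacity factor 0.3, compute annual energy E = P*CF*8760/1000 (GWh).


E = 21.9 * 0.3 * 8760 / 1000 = 57.5532 GWh


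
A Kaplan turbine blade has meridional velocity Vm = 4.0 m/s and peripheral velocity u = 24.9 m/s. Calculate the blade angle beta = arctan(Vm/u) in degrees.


beta = arctan(4.0 / 24.9) = 9.1262 degrees


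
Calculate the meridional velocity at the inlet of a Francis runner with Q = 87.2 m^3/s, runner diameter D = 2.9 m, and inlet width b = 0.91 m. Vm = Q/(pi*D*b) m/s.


Vm = 87.2 / (pi * 2.9 * 0.91) = 10.5179 m/s


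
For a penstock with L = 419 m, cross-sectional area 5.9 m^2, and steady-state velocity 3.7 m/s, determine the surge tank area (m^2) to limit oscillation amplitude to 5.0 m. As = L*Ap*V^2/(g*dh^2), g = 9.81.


As = 419 * 5.9 * 3.7^2 / (9.81 * 5.0^2) = 137.9941 m^2


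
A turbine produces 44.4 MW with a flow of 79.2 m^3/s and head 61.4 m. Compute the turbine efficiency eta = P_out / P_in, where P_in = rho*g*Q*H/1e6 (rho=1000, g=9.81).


P_in = 1000 * 9.81 * 79.2 * 61.4 / 1e6 = 47.7049 MW
eta = 44.4 / 47.7049 = 0.9307


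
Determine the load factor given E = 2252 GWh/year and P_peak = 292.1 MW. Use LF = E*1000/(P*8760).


LF = 2252 * 1000 / (292.1 * 8760) = 0.8801


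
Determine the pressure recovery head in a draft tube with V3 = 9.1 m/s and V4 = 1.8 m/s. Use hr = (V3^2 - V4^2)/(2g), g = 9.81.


hr = (9.1^2 - 1.8^2) / (2*9.81) = 4.0556 m


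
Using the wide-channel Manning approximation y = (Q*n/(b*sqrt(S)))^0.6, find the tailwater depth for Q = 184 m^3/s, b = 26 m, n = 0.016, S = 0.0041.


y = (184 * 0.016 / (26 * 0.0041^0.5))^0.6 = 1.4078 m


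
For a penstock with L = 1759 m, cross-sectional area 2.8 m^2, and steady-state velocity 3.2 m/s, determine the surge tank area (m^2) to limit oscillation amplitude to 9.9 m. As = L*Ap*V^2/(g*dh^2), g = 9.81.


As = 1759 * 2.8 * 3.2^2 / (9.81 * 9.9^2) = 52.4547 m^2


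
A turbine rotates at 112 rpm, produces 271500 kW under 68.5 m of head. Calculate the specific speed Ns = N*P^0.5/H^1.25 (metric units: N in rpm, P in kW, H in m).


Ns = 112 * 271500^0.5 / 68.5^1.25 = 296.1350


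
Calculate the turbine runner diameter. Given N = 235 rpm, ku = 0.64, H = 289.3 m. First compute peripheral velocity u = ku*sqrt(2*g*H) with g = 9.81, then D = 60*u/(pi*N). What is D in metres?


u = 0.64 * sqrt(2*9.81*289.3) = 48.2174 m/s
D = 60 * 48.2174 / (pi * 235) = 3.9187 m


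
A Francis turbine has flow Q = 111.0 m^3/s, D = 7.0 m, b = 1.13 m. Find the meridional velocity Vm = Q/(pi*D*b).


Vm = 111.0 / (pi * 7.0 * 1.13) = 4.4668 m/s


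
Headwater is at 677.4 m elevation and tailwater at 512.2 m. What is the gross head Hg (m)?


Hg = 677.4 - 512.2 = 165.2000 m


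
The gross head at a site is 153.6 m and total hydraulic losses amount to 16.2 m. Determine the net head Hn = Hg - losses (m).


Hn = 153.6 - 16.2 = 137.4000 m


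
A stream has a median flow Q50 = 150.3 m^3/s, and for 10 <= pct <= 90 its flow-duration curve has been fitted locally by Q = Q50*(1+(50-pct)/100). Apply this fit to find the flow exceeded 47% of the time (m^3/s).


Q = 150.3 * (1 + (50 - 47)/100) = 154.8090 m^3/s


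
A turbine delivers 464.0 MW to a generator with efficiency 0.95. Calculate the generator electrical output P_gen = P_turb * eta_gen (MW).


P_gen = 464.0 * 0.95 = 440.8000 MW


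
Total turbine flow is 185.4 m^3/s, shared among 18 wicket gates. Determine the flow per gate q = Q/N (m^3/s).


q = 185.4 / 18 = 10.3000 m^3/s


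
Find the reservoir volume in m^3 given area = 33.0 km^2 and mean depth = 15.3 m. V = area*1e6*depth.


V = 33.0 * 1e6 * 15.3 = 5.0490e+08 m^3


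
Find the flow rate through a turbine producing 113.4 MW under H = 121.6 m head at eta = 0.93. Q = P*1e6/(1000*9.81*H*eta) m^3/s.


Q = 113.4 * 1e6 / (1000 * 9.81 * 121.6 * 0.93) = 102.2180 m^3/s


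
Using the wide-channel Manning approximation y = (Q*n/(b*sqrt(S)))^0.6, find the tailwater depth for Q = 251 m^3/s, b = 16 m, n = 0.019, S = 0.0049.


y = (251 * 0.019 / (16 * 0.0049^0.5))^0.6 = 2.3852 m


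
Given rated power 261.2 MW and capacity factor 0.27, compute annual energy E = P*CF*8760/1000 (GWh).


E = 261.2 * 0.27 * 8760 / 1000 = 617.7902 GWh


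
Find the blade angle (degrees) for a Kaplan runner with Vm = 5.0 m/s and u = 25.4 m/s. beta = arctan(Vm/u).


beta = arctan(5.0 / 25.4) = 11.1363 degrees


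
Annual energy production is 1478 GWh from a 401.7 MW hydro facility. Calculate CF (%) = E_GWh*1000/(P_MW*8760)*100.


CF = 1478 * 1000 / (401.7 * 8760) * 100 = 42.0019 %


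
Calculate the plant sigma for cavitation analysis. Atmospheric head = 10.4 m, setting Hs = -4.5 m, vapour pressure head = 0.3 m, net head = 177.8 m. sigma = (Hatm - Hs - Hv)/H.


sigma = (10.4 - (-4.5) - 0.3) / 177.8 = 0.0821


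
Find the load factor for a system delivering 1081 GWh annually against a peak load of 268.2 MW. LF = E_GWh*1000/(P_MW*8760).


LF = 1081 * 1000 / (268.2 * 8760) = 0.4601


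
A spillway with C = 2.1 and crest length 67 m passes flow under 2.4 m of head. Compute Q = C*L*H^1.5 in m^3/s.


Q = 2.1 * 67 * 2.4^1.5 = 523.1316 m^3/s


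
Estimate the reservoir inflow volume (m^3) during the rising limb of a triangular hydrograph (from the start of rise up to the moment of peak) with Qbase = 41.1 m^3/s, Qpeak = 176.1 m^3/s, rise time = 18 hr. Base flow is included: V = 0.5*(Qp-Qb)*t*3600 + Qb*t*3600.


V = 0.5*(176.1 - 41.1)*18*3600 + 41.1*18*3600 = 7.0373e+06 m^3


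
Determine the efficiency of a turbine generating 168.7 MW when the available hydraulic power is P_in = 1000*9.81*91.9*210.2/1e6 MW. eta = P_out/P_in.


P_in = 1000 * 9.81 * 91.9 * 210.2 / 1e6 = 189.5035 MW
eta = 168.7 / 189.5035 = 0.8902


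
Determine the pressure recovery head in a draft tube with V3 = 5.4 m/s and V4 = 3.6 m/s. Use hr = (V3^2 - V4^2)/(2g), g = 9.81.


hr = (5.4^2 - 3.6^2) / (2*9.81) = 0.8257 m


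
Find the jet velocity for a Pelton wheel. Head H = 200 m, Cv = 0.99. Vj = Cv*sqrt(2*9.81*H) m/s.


Vj = 0.99 * sqrt(2*9.81*200) = 62.0154 m/s


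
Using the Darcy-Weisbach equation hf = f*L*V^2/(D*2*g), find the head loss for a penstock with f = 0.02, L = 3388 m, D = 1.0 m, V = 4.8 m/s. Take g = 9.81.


hf = 0.02 * 3388 * 4.8^2 / (1.0 * 2 * 9.81) = 79.5714 m


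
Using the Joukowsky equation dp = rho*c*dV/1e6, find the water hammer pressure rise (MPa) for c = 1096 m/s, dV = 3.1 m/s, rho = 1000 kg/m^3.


dp = 1000 * 1096 * 3.1 / 1e6 = 3.3976 MPa


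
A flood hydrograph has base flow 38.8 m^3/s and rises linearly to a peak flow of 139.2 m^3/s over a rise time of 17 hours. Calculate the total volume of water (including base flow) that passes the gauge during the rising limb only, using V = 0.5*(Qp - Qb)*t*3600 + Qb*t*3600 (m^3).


V = 0.5*(139.2 - 38.8)*17*3600 + 38.8*17*3600 = 5.4468e+06 m^3


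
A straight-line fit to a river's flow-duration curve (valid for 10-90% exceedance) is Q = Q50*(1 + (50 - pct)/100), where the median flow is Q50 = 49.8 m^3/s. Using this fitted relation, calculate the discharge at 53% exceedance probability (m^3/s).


Q = 49.8 * (1 + (50 - 53)/100) = 48.3060 m^3/s


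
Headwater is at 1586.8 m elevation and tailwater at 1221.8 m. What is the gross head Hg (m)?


Hg = 1586.8 - 1221.8 = 365.0000 m


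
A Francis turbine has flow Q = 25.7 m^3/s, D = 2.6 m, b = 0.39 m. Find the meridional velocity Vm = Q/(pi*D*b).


Vm = 25.7 / (pi * 2.6 * 0.39) = 8.0676 m/s


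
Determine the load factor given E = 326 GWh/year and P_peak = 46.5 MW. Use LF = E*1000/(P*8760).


LF = 326 * 1000 / (46.5 * 8760) = 0.8003


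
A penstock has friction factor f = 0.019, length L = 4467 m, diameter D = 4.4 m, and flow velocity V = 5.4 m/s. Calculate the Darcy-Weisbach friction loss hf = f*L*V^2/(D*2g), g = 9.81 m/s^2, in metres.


hf = 0.019 * 4467 * 5.4^2 / (4.4 * 2 * 9.81) = 28.6685 m


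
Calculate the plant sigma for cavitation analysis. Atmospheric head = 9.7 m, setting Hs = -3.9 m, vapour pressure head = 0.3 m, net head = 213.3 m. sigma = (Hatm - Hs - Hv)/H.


sigma = (9.7 - (-3.9) - 0.3) / 213.3 = 0.0624


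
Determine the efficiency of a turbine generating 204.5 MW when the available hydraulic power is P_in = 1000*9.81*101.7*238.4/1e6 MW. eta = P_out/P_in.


P_in = 1000 * 9.81 * 101.7 * 238.4 / 1e6 = 237.8462 MW
eta = 204.5 / 237.8462 = 0.8598


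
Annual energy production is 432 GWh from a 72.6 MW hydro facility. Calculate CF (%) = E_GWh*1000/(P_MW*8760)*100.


CF = 432 * 1000 / (72.6 * 8760) * 100 = 67.9271 %


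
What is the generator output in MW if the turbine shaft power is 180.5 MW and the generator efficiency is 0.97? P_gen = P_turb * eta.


P_gen = 180.5 * 0.97 = 175.0850 MW


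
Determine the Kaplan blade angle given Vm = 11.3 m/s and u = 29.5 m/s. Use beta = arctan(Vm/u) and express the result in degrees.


beta = arctan(11.3 / 29.5) = 20.9594 degrees


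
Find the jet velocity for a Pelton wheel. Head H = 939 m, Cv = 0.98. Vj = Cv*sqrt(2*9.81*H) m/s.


Vj = 0.98 * sqrt(2*9.81*939) = 133.0174 m/s


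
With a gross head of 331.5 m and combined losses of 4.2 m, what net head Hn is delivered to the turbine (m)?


Hn = 331.5 - 4.2 = 327.3000 m


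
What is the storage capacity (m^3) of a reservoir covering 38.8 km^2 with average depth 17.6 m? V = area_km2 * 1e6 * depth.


V = 38.8 * 1e6 * 17.6 = 6.8288e+08 m^3


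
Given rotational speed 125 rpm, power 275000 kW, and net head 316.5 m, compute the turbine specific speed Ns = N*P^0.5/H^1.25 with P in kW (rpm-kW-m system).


Ns = 125 * 275000^0.5 / 316.5^1.25 = 49.1031
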